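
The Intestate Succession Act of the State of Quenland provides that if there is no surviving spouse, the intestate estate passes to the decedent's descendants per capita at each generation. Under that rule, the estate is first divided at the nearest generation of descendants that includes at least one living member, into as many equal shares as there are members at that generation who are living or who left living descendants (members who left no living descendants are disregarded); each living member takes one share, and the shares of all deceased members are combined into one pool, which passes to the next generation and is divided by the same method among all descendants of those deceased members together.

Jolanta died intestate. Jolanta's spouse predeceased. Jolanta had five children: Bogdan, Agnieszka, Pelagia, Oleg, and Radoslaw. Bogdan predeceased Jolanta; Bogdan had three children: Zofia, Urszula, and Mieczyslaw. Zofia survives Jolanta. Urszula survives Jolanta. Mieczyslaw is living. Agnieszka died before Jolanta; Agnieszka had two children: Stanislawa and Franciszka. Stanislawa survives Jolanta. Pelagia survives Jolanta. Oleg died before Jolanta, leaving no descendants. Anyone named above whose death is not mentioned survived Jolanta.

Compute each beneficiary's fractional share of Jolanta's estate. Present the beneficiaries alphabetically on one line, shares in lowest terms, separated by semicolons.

Franciszka 1/10; Mieczyslaw 1/10; Pelagia 1/4; Radoslaw 1/4; Stanislawa 1/10; Urszula 1/10; Zofia 1/10

There is no surviving spouse, so the entire estate passes to Jolanta's descendants per capita at each generation.
At generation 1 (Bogdan, Agnieszka, Pelagia, Radoslaw) there are 4 shares of (1)/4 = 1/4 each.
Living: Pelagia and Radoslaw — each takes 1/4.
Deceased: Bogdan and Agnieszka. Their combined 1/2 is pooled and carried to generation 2.
At generation 2 (Zofia, Urszula, Mieczyslaw, Stanislawa, Franciszka) there are 5 shares of (1/2)/5 = 1/10 each.
Living: Zofia, Urszula, Mieczyslaw, Stanislawa, and Franciszka — each takes 1/10.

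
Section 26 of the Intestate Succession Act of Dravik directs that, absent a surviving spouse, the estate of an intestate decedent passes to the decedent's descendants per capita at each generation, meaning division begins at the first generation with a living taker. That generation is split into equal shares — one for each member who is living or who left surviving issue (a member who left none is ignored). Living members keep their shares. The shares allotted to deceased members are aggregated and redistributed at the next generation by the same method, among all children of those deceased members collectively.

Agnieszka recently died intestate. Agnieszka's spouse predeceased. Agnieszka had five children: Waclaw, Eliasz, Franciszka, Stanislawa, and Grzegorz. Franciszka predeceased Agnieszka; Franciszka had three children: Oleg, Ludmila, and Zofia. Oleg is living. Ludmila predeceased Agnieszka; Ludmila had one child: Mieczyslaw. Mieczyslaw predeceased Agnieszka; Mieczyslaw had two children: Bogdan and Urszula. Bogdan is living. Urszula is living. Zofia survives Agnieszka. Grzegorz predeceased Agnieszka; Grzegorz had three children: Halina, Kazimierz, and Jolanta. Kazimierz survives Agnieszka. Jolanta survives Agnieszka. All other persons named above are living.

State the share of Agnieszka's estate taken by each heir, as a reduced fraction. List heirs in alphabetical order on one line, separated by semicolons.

There is no surviving spouse, so the entire estate passes to Agnieszka's descendants per capita at each generation.
At generation 1 (Waclaw, Eliasz, Franciszka, Stanislawa, Grzegorz) there are 5 shares of (1)/5 = 1/5 each.
Living: Waclaw, Eliasz, and Stanislawa — each takes 1/5.
Deceased: Franciszka and Grzegorz. Their combined 2/5 is pooled and carried to generation 2.
At generation 2 (Oleg, Ludmila, Zofia, Halina, Kazimierz, Jolanta) there are 6 shares of (2/5)/6 = 1/15 each.
Living: Oleg, Zofia, Halina, Kazimierz, and Jolanta — each takes 1/15.
Deceased: Ludmila. That 1/15 share is carried to generation 3.
At generation 3 (Mieczyslaw) there are 1 shares of (1/15)/1 = 1/15 each.
Deceased: Mieczyslaw. That 1/15 share is carried to generation 4.
At generation 4 (Bogdan, Urszula) there are 2 shares of (1/15)/2 = 1/30 each.
Living: Bogdan and Urszula — each takes 1/30.

Bogdan 1/30; Eliasz 1/5; Halina 1/15; Jolanta 1/15; Kazimierz 1/15; Oleg 1/15; Stanislawa 1/5; Urszula 1/30; Waclaw 1/5; Zofia 1/15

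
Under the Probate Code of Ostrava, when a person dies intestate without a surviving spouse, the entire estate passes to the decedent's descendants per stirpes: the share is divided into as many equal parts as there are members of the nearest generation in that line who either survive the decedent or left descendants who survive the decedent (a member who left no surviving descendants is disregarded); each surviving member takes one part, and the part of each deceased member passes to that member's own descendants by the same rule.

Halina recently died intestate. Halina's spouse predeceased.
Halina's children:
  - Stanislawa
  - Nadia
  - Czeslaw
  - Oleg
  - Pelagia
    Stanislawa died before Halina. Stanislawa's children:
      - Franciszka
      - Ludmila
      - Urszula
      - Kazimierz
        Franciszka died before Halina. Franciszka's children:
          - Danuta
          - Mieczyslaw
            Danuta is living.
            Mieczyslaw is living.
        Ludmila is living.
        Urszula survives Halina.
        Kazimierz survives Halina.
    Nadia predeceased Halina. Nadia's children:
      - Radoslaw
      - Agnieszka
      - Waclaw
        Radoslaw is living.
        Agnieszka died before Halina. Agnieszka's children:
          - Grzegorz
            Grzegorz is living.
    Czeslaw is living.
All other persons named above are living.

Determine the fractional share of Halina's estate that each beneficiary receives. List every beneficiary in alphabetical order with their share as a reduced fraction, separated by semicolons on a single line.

Czeslaw 1/5; Danuta 1/40; Grzegorz 1/15; Kazimierz 1/20; Ludmila 1/20; Mieczyslaw 1/40; Oleg 1/5; Pelagia 1/5; Radoslaw 1/15; Urszula 1/20; Waclaw 1/15

There is no surviving spouse, so the entire estate passes to Halina's descendants per stirpes.
The estate is divided into 5 equal shares of 1/5 among Stanislawa, Nadia, Czeslaw, Oleg, Pelagia.
Stanislawa predeceased; the 1/5 allotted to Stanislawa's branch passes to Stanislawa's issue by representation.
The 1/5 is divided into 4 equal shares of 1/20 among Franciszka, Ludmila, Urszula, Kazimierz.
Franciszka predeceased; the 1/20 allotted to Franciszka's branch passes to Franciszka's issue by representation.
The 1/20 is divided into 2 equal shares of 1/40 among Danuta, Mieczyslaw.
Danuta is living and takes 1/40.
Mieczyslaw is living and takes 1/40.
Ludmila is living and takes 1/20.
Urszula is living and takes 1/20.
Kazimierz is living and takes 1/20.
Nadia predeceased; the 1/5 allotted to Nadia's branch passes to Nadia's issue by representation.
The 1/5 is divided into 3 equal shares of 1/15 among Radoslaw, Agnieszka, Waclaw.
Radoslaw is living and takes 1/15.
Agnieszka predeceased; the 1/15 allotted to Agnieszka's branch passes to Agnieszka's issue by representation.
Grzegorz is the sole taker at this level and receives the full 1/15.
Waclaw is living and takes 1/15.
Czeslaw is living and takes 1/5.
Oleg is living and takes 1/5.
Pelagia is living and takes 1/5.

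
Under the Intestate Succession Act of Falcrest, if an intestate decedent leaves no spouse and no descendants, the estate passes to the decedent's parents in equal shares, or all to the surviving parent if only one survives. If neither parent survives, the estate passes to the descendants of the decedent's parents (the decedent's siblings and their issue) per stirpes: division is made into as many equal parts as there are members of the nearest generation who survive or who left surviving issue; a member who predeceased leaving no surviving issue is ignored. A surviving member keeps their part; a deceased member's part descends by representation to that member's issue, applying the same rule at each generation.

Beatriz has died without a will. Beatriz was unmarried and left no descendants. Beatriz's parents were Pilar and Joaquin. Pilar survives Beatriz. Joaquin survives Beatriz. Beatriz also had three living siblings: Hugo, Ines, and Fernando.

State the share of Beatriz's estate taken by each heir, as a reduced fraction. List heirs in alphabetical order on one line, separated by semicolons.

Joaquin 1/2; Pilar 1/2

Both parents survive, so Pilar and Joaquin each take 1/2. The siblings take nothing because a surviving parent has priority.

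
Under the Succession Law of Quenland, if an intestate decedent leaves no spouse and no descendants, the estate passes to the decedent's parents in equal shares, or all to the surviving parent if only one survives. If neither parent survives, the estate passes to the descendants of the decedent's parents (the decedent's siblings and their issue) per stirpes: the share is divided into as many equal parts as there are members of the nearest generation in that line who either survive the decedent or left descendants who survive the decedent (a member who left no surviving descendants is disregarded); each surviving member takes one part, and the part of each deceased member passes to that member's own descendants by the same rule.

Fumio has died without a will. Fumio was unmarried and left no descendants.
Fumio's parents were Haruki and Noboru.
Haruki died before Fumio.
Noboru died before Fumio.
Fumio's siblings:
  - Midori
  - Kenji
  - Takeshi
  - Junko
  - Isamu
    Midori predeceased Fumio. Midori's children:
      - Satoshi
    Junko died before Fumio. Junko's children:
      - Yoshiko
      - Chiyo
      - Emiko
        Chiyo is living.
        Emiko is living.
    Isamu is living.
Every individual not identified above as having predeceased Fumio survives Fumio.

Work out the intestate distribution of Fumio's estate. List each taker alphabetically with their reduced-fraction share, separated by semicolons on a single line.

Neither parent survives and there are no descendants, so the estate passes to Fumio's siblings and their issue per stirpes.
The estate is divided into 5 equal shares of 1/5 among Midori, Kenji, Takeshi, Junko, Isamu.
Midori predeceased; the 1/5 allotted to Midori's branch passes to Midori's issue by representation.
Satoshi is the sole taker at this level and receives the full 1/5.
Kenji is living and takes 1/5.
Takeshi is living and takes 1/5.
Junko predeceased; the 1/5 allotted to Junko's branch passes to Junko's issue by representation.
The 1/5 is divided into 3 equal shares of 1/15 among Yoshiko, Chiyo, Emiko.
Yoshiko is living and takes 1/15.
Chiyo is living and takes 1/15.
Emiko is living and takes 1/15.
Isamu is living and takes 1/5.

Chiyo 1/15; Emiko 1/15; Isamu 1/5; Kenji 1/5; Satoshi 1/5; Takeshi 1/5; Yoshiko 1/15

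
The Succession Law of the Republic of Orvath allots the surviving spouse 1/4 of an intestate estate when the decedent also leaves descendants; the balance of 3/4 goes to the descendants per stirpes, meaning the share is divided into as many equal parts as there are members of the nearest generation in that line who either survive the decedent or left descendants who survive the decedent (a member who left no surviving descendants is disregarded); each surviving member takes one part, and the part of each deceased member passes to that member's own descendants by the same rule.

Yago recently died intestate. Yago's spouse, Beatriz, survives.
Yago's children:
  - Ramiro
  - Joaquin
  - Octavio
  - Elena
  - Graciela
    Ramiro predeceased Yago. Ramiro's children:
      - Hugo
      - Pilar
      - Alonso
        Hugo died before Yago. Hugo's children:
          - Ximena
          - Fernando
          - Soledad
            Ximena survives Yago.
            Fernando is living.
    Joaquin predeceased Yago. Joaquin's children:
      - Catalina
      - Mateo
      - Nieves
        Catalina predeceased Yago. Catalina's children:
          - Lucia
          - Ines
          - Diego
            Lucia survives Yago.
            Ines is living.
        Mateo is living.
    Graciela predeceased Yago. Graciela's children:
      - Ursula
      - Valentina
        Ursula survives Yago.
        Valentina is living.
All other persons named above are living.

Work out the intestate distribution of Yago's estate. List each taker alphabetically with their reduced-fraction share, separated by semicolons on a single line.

Beatriz, as surviving spouse, takes 1/4.
The remaining 3/4 passes to Yago's descendants per stirpes.
The 3/4 is divided into 5 equal shares of 3/20 among Ramiro, Joaquin, Octavio, Elena, Graciela.
Ramiro predeceased; the 3/20 allotted to Ramiro's branch passes to Ramiro's issue by representation.
The 3/20 is divided into 3 equal shares of 1/20 among Hugo, Pilar, Alonso.
Hugo predeceased; the 1/20 allotted to Hugo's branch passes to Hugo's issue by representation.
The 1/20 is divided into 3 equal shares of 1/60 among Ximena, Fernando, Soledad.
Ximena is living and takes 1/60.
Fernando is living and takes 1/60.
Soledad is living and takes 1/60.
Pilar is living and takes 1/20.
Alonso is living and takes 1/20.
Joaquin predeceased; the 3/20 allotted to Joaquin's branch passes to Joaquin's issue by representation.
The 3/20 is divided into 3 equal shares of 1/20 among Catalina, Mateo, Nieves.
Catalina predeceased; the 1/20 allotted to Catalina's branch passes to Catalina's issue by representation.
The 1/20 is divided into 3 equal shares of 1/60 among Lucia, Ines, Diego.
Lucia is living and takes 1/60.
Ines is living and takes 1/60.
Diego is living and takes 1/60.
Mateo is living and takes 1/20.
Nieves is living and takes 1/20.
Octavio is living and takes 3/20.
Elena is living and takes 3/20.
Graciela predeceased; the 3/20 allotted to Graciela's branch passes to Graciela's issue by representation.
The 3/20 is divided into 2 equal shares of 3/40 among Ursula, Valentina.
Ursula is living and takes 3/40.
Valentina is living and takes 3/40.

Alonso 1/20; Beatriz 1/4; Diego 1/60; Elena 3/20; Fernando 1/60; Ines 1/60; Lucia 1/60; Mateo 1/20; Nieves 1/20; Octavio 3/20; Pilar 1/20; Soledad 1/60; Ursula 3/40; Valentina 3/40; Ximena 1/60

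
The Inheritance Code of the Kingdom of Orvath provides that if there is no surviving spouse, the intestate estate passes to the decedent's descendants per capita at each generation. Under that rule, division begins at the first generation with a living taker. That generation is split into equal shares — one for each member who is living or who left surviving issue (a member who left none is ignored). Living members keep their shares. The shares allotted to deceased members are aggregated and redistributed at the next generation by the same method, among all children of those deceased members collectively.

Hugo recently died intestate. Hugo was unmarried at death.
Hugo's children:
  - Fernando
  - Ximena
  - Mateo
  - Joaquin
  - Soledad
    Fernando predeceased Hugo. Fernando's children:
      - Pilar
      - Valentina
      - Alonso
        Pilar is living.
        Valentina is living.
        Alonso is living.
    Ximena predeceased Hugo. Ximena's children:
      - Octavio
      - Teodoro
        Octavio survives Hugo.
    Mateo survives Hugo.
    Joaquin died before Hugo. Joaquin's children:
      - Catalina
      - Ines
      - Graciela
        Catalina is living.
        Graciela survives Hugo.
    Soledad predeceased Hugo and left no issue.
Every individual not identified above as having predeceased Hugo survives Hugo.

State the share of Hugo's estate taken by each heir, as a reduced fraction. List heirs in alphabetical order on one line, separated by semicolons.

There is no surviving spouse, so the entire estate passes to Hugo's descendants per capita at each generation.
At generation 1 (Fernando, Ximena, Mateo, Joaquin) there are 4 shares of (1)/4 = 1/4 each.
Living: Mateo — each takes 1/4.
Deceased: Fernando, Ximena, and Joaquin. Their combined 3/4 is pooled and carried to generation 2.
At generation 2 (Pilar, Valentina, Alonso, Octavio, Teodoro, Catalina, Ines, Graciela) there are 8 shares of (3/4)/8 = 3/32 each.
Living: Pilar, Valentina, Alonso, Octavio, Teodoro, Catalina, Ines, and Graciela — each takes 3/32.

Alonso 3/32; Catalina 3/32; Graciela 3/32; Ines 3/32; Mateo 1/4; Octavio 3/32; Pilar 3/32; Teodoro 3/32; Valentina 3/32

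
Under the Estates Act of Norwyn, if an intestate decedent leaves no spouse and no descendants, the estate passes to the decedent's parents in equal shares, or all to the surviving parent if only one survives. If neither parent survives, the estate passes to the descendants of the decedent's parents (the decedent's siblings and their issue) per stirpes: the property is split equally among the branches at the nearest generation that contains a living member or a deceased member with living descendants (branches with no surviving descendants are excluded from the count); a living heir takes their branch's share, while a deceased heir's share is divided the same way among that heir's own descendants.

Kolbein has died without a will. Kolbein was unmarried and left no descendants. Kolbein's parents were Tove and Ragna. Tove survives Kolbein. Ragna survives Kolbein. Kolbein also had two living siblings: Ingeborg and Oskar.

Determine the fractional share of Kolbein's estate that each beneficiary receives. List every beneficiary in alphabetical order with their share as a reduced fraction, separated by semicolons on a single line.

Both parents survive, so Tove and Ragna each take 1/2. The siblings take nothing because a surviving parent has priority.

Ragna 1/2; Tove 1/2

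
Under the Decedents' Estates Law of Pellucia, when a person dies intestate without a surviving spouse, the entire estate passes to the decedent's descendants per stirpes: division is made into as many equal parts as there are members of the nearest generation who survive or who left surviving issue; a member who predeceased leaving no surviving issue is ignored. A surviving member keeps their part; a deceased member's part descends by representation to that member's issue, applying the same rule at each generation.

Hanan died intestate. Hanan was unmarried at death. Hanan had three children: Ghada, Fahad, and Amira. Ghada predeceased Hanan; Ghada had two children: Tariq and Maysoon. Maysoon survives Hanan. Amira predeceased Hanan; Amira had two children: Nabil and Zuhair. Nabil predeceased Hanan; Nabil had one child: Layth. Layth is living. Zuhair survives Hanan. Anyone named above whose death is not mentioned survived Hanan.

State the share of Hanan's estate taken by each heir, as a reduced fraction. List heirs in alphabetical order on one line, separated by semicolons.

There is no surviving spouse, so the entire estate passes to Hanan's descendants per stirpes.
The estate is divided into 3 equal shares of 1/3 among Ghada, Fahad, Amira.
Ghada predeceased; the 1/3 allotted to Ghada's branch passes to Ghada's issue by representation.
The 1/3 is divided into 2 equal shares of 1/6 among Tariq, Maysoon.
Tariq is living and takes 1/6.
Maysoon is living and takes 1/6.
Fahad is living and takes 1/3.
Amira predeceased; the 1/3 allotted to Amira's branch passes to Amira's issue by representation.
The 1/3 is divided into 2 equal shares of 1/6 among Nabil, Zuhair.
Nabil predeceased; the 1/6 allotted to Nabil's branch passes to Nabil's issue by representation.
Layth is the sole taker at this level and receives the full 1/6.
Zuhair is living and takes 1/6.

Fahad 1/3; Layth 1/6; Maysoon 1/6; Tariq 1/6; Zuhair 1/6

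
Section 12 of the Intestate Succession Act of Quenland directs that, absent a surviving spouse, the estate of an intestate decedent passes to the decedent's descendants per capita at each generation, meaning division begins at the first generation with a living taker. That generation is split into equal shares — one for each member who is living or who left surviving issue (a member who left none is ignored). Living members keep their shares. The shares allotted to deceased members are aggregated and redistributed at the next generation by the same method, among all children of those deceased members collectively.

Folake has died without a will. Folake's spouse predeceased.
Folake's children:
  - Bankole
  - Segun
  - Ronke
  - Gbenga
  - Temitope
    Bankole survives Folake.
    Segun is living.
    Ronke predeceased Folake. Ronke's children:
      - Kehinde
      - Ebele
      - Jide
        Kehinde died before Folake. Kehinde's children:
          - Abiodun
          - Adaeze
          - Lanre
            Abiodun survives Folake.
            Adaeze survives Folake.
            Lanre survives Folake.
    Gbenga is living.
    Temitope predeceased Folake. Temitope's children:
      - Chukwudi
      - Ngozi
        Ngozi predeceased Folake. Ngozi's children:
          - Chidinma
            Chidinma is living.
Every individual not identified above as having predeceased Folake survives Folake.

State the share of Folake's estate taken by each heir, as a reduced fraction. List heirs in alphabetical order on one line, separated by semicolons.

There is no surviving spouse, so the entire estate passes to Folake's descendants per capita at each generation.
At generation 1 (Bankole, Segun, Ronke, Gbenga, Temitope) there are 5 shares of (1)/5 = 1/5 each.
Living: Bankole, Segun, and Gbenga — each takes 1/5.
Deceased: Ronke and Temitope. Their combined 2/5 is pooled and carried to generation 2.
At generation 2 (Kehinde, Ebele, Jide, Chukwudi, Ngozi) there are 5 shares of (2/5)/5 = 2/25 each.
Living: Ebele, Jide, and Chukwudi — each takes 2/25.
Deceased: Kehinde and Ngozi. Their combined 4/25 is pooled and carried to generation 3.
At generation 3 (Abiodun, Adaeze, Lanre, Chidinma) there are 4 shares of (4/25)/4 = 1/25 each.
Living: Abiodun, Adaeze, Lanre, and Chidinma — each takes 1/25.

Abiodun 1/25; Adaeze 1/25; Bankole 1/5; Chidinma 1/25; Chukwudi 2/25; Ebele 2/25; Gbenga 1/5; Jide 2/25; Lanre 1/25; Segun 1/5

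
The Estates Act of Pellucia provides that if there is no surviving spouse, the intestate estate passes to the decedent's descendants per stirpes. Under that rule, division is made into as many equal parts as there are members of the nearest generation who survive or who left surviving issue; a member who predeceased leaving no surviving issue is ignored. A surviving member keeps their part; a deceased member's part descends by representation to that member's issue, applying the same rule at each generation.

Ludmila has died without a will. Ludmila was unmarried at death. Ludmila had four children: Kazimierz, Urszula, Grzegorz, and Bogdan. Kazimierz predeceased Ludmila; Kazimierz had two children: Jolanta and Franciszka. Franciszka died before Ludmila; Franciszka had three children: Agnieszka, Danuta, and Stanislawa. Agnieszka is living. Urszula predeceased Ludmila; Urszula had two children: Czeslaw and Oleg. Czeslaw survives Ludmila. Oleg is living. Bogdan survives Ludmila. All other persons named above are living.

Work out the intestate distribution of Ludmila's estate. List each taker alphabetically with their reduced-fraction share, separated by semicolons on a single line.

Agnieszka 1/24; Bogdan 1/4; Czeslaw 1/8; Danuta 1/24; Grzegorz 1/4; Jolanta 1/8; Oleg 1/8; Stanislawa 1/24

There is no surviving spouse, so the entire estate passes to Ludmila's descendants per stirpes.
The estate is divided into 4 equal shares of 1/4 among Kazimierz, Urszula, Grzegorz, Bogdan.
Kazimierz predeceased; the 1/4 allotted to Kazimierz's branch passes to Kazimierz's issue by representation.
The 1/4 is divided into 2 equal shares of 1/8 among Jolanta, Franciszka.
Jolanta is living and takes 1/8.
Franciszka predeceased; the 1/8 allotted to Franciszka's branch passes to Franciszka's issue by representation.
The 1/8 is divided into 3 equal shares of 1/24 among Agnieszka, Danuta, Stanislawa.
Agnieszka is living and takes 1/24.
Danuta is living and takes 1/24.
Stanislawa is living and takes 1/24.
Urszula predeceased; the 1/4 allotted to Urszula's branch passes to Urszula's issue by representation.
The 1/4 is divided into 2 equal shares of 1/8 among Czeslaw, Oleg.
Czeslaw is living and takes 1/8.
Oleg is living and takes 1/8.
Grzegorz is living and takes 1/4.
Bogdan is living and takes 1/4.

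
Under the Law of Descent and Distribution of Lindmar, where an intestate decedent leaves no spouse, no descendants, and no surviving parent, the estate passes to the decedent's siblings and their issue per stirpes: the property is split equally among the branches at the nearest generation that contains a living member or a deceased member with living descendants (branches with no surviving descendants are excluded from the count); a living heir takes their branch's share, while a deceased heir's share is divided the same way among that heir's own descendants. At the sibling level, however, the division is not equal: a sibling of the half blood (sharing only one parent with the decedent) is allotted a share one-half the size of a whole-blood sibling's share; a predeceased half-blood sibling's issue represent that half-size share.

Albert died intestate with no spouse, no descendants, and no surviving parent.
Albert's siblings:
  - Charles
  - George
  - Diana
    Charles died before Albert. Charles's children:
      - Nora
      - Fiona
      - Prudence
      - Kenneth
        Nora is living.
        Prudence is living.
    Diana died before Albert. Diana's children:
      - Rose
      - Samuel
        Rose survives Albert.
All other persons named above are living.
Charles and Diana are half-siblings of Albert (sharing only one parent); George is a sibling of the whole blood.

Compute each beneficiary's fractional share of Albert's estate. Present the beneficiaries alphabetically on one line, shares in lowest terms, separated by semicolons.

Fiona 1/16; George 1/2; Kenneth 1/16; Nora 1/16; Prudence 1/16; Rose 1/8; Samuel 1/8

No spouse, descendants, or parent survives, so the estate passes to Albert's siblings per stirpes.
Half-blood siblings count for one-half the weight of whole-blood siblings at the initial division.
Dividing 1 in proportion to weights (total weight 2): Charles (weight 1/2) → 1/4; George (weight 1) → 1/2; Diana (weight 1/2) → 1/4.
Charles predeceased; the 1/4 allotted to Charles's branch passes to Charles's issue by representation.
The 1/4 is divided into 4 equal shares of 1/16 among Nora, Fiona, Prudence, Kenneth.
Nora is living and takes 1/16.
Fiona is living and takes 1/16.
Prudence is living and takes 1/16.
Kenneth is living and takes 1/16.
George is living and takes 1/2.
Diana predeceased; the 1/4 allotted to Diana's branch passes to Diana's issue by representation.
The 1/4 is divided into 2 equal shares of 1/8 among Rose, Samuel.
Rose is living and takes 1/8.
Samuel is living and takes 1/8.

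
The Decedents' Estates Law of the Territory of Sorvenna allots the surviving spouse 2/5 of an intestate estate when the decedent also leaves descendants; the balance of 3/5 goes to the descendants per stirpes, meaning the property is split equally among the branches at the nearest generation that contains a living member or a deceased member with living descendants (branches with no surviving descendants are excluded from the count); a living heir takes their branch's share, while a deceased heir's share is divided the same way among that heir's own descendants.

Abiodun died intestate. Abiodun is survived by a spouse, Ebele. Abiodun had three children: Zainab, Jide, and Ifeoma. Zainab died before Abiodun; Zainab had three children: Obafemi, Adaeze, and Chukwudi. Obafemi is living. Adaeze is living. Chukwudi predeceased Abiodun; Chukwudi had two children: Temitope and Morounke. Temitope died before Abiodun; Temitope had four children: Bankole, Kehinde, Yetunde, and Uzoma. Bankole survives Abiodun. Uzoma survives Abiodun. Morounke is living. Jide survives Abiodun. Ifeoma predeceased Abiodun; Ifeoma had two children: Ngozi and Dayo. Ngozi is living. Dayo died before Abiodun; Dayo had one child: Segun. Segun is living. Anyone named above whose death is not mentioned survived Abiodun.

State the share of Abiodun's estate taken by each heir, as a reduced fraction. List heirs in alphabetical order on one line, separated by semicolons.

Ebele, as surviving spouse, takes 2/5.
The remaining 3/5 passes to Abiodun's descendants per stirpes.
The 3/5 is divided into 3 equal shares of 1/5 among Zainab, Jide, Ifeoma.
Zainab predeceased; the 1/5 allotted to Zainab's branch passes to Zainab's issue by representation.
The 1/5 is divided into 3 equal shares of 1/15 among Obafemi, Adaeze, Chukwudi.
Obafemi is living and takes 1/15.
Adaeze is living and takes 1/15.
Chukwudi predeceased; the 1/15 allotted to Chukwudi's branch passes to Chukwudi's issue by representation.
The 1/15 is divided into 2 equal shares of 1/30 among Temitope, Morounke.
Temitope predeceased; the 1/30 allotted to Temitope's branch passes to Temitope's issue by representation.
The 1/30 is divided into 4 equal shares of 1/120 among Bankole, Kehinde, Yetunde, Uzoma.
Bankole is living and takes 1/120.
Kehinde is living and takes 1/120.
Yetunde is living and takes 1/120.
Uzoma is living and takes 1/120.
Morounke is living and takes 1/30.
Jide is living and takes 1/5.
Ifeoma predeceased; the 1/5 allotted to Ifeoma's branch passes to Ifeoma's issue by representation.
The 1/5 is divided into 2 equal shares of 1/10 among Ngozi, Dayo.
Ngozi is living and takes 1/10.
Dayo predeceased; the 1/10 allotted to Dayo's branch passes to Dayo's issue by representation.
Segun is the sole taker at this level and receives the full 1/10.

Adaeze 1/15; Bankole 1/120; Ebele 2/5; Jide 1/5; Kehinde 1/120; Morounke 1/30; Ngozi 1/10; Obafemi 1/15; Segun 1/10; Uzoma 1/120; Yetunde 1/120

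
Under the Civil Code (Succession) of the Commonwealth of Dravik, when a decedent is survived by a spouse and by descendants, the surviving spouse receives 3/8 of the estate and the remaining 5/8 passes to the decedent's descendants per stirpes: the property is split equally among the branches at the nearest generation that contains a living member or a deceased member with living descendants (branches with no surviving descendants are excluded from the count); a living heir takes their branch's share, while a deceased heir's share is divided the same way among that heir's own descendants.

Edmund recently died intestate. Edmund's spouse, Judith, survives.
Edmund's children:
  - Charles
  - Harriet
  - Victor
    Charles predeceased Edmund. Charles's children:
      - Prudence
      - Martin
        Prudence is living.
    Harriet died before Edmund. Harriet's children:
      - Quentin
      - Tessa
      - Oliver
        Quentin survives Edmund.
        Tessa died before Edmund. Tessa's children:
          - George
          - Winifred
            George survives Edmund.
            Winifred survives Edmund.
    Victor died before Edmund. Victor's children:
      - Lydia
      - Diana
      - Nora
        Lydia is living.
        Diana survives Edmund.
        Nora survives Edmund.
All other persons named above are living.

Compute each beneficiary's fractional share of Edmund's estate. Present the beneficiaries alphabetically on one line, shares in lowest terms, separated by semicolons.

Judith, as surviving spouse, takes 3/8.
The remaining 5/8 passes to Edmund's descendants per stirpes.
The 5/8 is divided into 3 equal shares of 5/24 among Charles, Harriet, Victor.
Charles predeceased; the 5/24 allotted to Charles's branch passes to Charles's issue by representation.
The 5/24 is divided into 2 equal shares of 5/48 among Prudence, Martin.
Prudence is living and takes 5/48.
Martin is living and takes 5/48.
Harriet predeceased; the 5/24 allotted to Harriet's branch passes to Harriet's issue by representation.
The 5/24 is divided into 3 equal shares of 5/72 among Quentin, Tessa, Oliver.
Quentin is living and takes 5/72.
Tessa predeceased; the 5/72 allotted to Tessa's branch passes to Tessa's issue by representation.
The 5/72 is divided into 2 equal shares of 5/144 among George, Winifred.
George is living and takes 5/144.
Winifred is living and takes 5/144.
Oliver is living and takes 5/72.
Victor predeceased; the 5/24 allotted to Victor's branch passes to Victor's issue by representation.
The 5/24 is divided into 3 equal shares of 5/72 among Lydia, Diana, Nora.
Lydia is living and takes 5/72.
Diana is living and takes 5/72.
Nora is living and takes 5/72.

Diana 5/72; George 5/144; Judith 3/8; Lydia 5/72; Martin 5/48; Nora 5/72; Oliver 5/72; Prudence 5/48; Quentin 5/72; Winifred 5/144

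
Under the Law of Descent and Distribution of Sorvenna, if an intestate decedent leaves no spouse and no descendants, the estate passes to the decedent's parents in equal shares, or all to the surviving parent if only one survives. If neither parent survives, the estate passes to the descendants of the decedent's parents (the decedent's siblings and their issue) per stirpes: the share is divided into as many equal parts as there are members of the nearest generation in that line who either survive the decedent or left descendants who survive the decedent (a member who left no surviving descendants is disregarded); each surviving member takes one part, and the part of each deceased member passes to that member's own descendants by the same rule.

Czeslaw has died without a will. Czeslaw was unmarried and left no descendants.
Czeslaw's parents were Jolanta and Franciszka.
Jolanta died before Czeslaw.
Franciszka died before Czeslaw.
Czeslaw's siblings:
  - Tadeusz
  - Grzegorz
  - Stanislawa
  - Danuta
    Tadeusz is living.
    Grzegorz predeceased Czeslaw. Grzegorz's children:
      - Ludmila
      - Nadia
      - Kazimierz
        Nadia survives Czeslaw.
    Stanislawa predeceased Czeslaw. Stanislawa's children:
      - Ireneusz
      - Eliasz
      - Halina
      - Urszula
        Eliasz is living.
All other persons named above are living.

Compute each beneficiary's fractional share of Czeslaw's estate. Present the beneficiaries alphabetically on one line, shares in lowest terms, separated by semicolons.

Danuta 1/4; Eliasz 1/16; Halina 1/16; Ireneusz 1/16; Kazimierz 1/12; Ludmila 1/12; Nadia 1/12; Tadeusz 1/4; Urszula 1/16

Neither parent survives and there are no descendants, so the estate passes to Czeslaw's siblings and their issue per stirpes.
The estate is divided into 4 equal shares of 1/4 among Tadeusz, Grzegorz, Stanislawa, Danuta.
Tadeusz is living and takes 1/4.
Grzegorz predeceased; the 1/4 allotted to Grzegorz's branch passes to Grzegorz's issue by representation.
The 1/4 is divided into 3 equal shares of 1/12 among Ludmila, Nadia, Kazimierz.
Ludmila is living and takes 1/12.
Nadia is living and takes 1/12.
Kazimierz is living and takes 1/12.
Stanislawa predeceased; the 1/4 allotted to Stanislawa's branch passes to Stanislawa's issue by representation.
The 1/4 is divided into 4 equal shares of 1/16 among Ireneusz, Eliasz, Halina, Urszula.
Ireneusz is living and takes 1/16.
Eliasz is living and takes 1/16.
Halina is living and takes 1/16.
Urszula is living and takes 1/16.
Danuta is living and takes 1/4.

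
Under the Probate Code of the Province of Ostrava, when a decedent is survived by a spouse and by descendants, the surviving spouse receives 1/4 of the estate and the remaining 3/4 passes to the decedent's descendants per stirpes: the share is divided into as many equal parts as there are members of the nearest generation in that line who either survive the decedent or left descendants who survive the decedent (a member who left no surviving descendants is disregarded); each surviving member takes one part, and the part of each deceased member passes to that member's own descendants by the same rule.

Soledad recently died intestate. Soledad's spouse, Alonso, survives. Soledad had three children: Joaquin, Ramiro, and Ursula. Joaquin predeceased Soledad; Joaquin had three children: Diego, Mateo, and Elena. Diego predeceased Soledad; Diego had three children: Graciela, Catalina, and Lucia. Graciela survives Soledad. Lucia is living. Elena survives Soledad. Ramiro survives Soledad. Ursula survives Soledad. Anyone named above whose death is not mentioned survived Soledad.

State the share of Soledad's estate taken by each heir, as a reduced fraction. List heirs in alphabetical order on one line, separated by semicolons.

Alonso 1/4; Catalina 1/36; Elena 1/12; Graciela 1/36; Lucia 1/36; Mateo 1/12; Ramiro 1/4; Ursula 1/4

Alonso, as surviving spouse, takes 1/4.
The remaining 3/4 passes to Soledad's descendants per stirpes.
The 3/4 is divided into 3 equal shares of 1/4 among Joaquin, Ramiro, Ursula.
Joaquin predeceased; the 1/4 allotted to Joaquin's branch passes to Joaquin's issue by representation.
The 1/4 is divided into 3 equal shares of 1/12 among Diego, Mateo, Elena.
Diego predeceased; the 1/12 allotted to Diego's branch passes to Diego's issue by representation.
The 1/12 is divided into 3 equal shares of 1/36 among Graciela, Catalina, Lucia.
Graciela is living and takes 1/36.
Catalina is living and takes 1/36.
Lucia is living and takes 1/36.
Mateo is living and takes 1/12.
Elena is living and takes 1/12.
Ramiro is living and takes 1/4.
Ursula is living and takes 1/4.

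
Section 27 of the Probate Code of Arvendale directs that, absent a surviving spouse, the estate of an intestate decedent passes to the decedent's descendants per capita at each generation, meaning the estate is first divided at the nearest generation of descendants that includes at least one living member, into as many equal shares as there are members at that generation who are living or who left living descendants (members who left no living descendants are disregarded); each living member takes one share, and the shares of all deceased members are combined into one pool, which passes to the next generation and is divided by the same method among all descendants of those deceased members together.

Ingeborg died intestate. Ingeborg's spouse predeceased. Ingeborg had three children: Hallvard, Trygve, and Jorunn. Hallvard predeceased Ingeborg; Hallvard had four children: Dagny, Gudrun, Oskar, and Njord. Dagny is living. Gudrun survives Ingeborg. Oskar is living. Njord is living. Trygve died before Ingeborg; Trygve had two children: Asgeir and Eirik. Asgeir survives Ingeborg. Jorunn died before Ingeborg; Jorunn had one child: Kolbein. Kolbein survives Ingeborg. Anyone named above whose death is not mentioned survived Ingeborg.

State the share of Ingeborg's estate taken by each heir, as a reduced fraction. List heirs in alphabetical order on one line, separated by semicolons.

There is no surviving spouse, so the entire estate passes to Ingeborg's descendants per capita at each generation.
No one at generation 1 (Hallvard, Trygve, Jorunn) is living; moving to the next generation.
At generation 2 (Dagny, Gudrun, Oskar, Njord, Asgeir, Eirik, Kolbein) there are 7 shares of (1)/7 = 1/7 each.
Living: Dagny, Gudrun, Oskar, Njord, Asgeir, Eirik, and Kolbein — each takes 1/7.

Asgeir 1/7; Dagny 1/7; Eirik 1/7; Gudrun 1/7; Kolbein 1/7; Njord 1/7; Oskar 1/7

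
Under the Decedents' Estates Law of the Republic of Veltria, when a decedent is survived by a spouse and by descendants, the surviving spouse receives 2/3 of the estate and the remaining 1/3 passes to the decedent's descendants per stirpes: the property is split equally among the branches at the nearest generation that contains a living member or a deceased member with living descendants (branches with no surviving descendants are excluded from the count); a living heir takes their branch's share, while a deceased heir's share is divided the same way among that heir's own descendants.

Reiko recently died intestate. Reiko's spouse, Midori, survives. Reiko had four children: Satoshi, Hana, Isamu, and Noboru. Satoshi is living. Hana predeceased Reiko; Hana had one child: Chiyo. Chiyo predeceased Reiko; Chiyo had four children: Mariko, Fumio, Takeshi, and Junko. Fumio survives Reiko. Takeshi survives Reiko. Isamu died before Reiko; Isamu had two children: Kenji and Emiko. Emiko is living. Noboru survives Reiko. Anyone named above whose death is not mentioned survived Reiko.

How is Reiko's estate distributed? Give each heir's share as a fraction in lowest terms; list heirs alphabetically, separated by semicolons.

Emiko 1/24; Fumio 1/48; Junko 1/48; Kenji 1/24; Mariko 1/48; Midori 2/3; Noboru 1/12; Satoshi 1/12; Takeshi 1/48

Midori, as surviving spouse, takes 2/3.
The remaining 1/3 passes to Reiko's descendants per stirpes.
The 1/3 is divided into 4 equal shares of 1/12 among Satoshi, Hana, Isamu, Noboru.
Satoshi is living and takes 1/12.
Hana predeceased; the 1/12 allotted to Hana's branch passes to Hana's issue by representation.
Chiyo's line is the sole branch at this level, so the full 1/12 passes to Chiyo's issue by representation.
The 1/12 is divided into 4 equal shares of 1/48 among Mariko, Fumio, Takeshi, Junko.
Mariko is living and takes 1/48.
Fumio is living and takes 1/48.
Takeshi is living and takes 1/48.
Junko is living and takes 1/48.
Isamu predeceased; the 1/12 allotted to Isamu's branch passes to Isamu's issue by representation.
The 1/12 is divided into 2 equal shares of 1/24 among Kenji, Emiko.
Kenji is living and takes 1/24.
Emiko is living and takes 1/24.
Noboru is living and takes 1/12.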